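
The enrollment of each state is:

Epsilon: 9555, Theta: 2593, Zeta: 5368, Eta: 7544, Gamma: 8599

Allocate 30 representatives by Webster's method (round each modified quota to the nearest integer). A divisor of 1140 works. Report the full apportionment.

With modified divisor 1140: modified quotas Epsilon 8.382, Theta 2.275, Zeta 4.709, Eta 6.618, Gamma 7.543.
Rounding to the nearest integer: Epsilon 8, Theta 2, Zeta 5, Eta 7, Gamma 8 (total 30).

Epsilon=8, Theta=2, Zeta=5, Eta=7, Gamma=8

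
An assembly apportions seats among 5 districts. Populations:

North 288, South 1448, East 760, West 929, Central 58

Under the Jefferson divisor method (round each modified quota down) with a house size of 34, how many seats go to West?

9

Standard divisor 3483/34 ≈ 102.441; standard quotas: North 2.811, South 14.135, East 7.419, West 9.069, Central 0.566.
Rounding down gives 2, 14, 7, 9, 0 = 32 seats, so the divisor must be adjusted.
With modified divisor 95.3: modified quotas North 3.022, South 15.194, East 7.975, West 9.748, Central 0.609.
Rounding down: North 3, South 15, East 7, West 9, Central 0 (total 34).
West receives 9.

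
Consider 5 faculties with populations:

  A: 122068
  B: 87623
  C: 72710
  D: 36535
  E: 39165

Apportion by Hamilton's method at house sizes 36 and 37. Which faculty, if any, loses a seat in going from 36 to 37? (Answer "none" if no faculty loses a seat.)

At 36 seats: A 12, B 9, C 7, D 4, E 4.
At 37 seats: A 13, B 9, C 7, D 4, E 4.
No faculty's allocation decreased.

none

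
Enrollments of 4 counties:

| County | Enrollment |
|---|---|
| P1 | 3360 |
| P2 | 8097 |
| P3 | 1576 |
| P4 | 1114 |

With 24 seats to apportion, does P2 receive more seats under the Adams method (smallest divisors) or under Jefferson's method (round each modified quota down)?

Adams: P1 6, P2 13, P3 3, P4 2.
Jefferson: P1 6, P2 14, P3 2, P4 2.
P2 gets 13 under Adams and 14 under Jefferson.

Jefferson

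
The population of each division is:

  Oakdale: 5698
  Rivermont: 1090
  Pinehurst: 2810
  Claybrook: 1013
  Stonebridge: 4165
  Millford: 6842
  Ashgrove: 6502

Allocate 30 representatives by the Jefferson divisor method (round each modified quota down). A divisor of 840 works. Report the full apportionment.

With modified divisor 840: modified quotas Oakdale 6.783, Rivermont 1.298, Pinehurst 3.345, Claybrook 1.206, Stonebridge 4.958, Millford 8.145, Ashgrove 7.740.
Rounding down: Oakdale 6, Rivermont 1, Pinehurst 3, Claybrook 1, Stonebridge 4, Millford 8, Ashgrove 7 (total 30).

Oakdale: 6; Rivermont: 1; Pinehurst: 3; Claybrook: 1; Stonebridge: 4; Millford: 8; Ashgrove: 7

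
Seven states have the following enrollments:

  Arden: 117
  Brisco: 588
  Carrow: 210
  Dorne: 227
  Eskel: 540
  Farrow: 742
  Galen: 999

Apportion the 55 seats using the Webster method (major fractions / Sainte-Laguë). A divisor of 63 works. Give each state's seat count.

With modified divisor 63: modified quotas Arden 1.857, Brisco 9.333, Carrow 3.333, Dorne 3.603, Eskel 8.571, Farrow 11.778, Galen 15.857.
Rounding to the nearest integer: Arden 2, Brisco 9, Carrow 3, Dorne 4, Eskel 9, Farrow 12, Galen 16 (total 55).

Arden 2, Brisco 9, Carrow 3, Dorne 4, Eskel 9, Farrow 12, Galen 16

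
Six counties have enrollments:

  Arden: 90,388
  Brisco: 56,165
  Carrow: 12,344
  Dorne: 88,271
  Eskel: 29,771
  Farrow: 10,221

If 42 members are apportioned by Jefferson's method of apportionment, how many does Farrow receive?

Standard divisor 287160/42 ≈ 6837.143; standard quotas: Arden 13.220, Brisco 8.215, Carrow 1.805, Dorne 12.911, Eskel 4.354, Farrow 1.495.
Rounding down gives 13, 8, 1, 12, 4, 1 = 39 seats, so the divisor must be adjusted.
With modified divisor 6270: modified quotas Arden 14.416, Brisco 8.958, Carrow 1.969, Dorne 14.078, Eskel 4.748, Farrow 1.630.
Rounding down: Arden 14, Brisco 8, Carrow 1, Dorne 14, Eskel 4, Farrow 1 (total 42).
Farrow receives 1.

1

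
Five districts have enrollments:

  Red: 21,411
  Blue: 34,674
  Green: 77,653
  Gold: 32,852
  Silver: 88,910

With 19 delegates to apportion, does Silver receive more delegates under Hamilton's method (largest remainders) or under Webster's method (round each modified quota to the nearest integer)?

Hamilton: Red 2, Blue 2, Green 6, Gold 2, Silver 7.
Webster: Red 2, Blue 3, Green 6, Gold 2, Silver 6.
Silver gets 7 under Hamilton and 6 under Webster.

Hamilton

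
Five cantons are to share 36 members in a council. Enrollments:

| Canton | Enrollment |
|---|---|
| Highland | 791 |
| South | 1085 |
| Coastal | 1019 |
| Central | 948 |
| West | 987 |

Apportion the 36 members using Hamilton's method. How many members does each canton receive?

Highland: 6, South: 8, Coastal: 8, Central: 7, West: 7

Standard divisor: 4830 ÷ 36 ≈ 134.167.
Standard quotas: Highland 5.896, South 8.087, Coastal 7.595, Central 7.066, West 7.357.
Lower quotas: Highland 5, South 8, Coastal 7, Central 7, West 7 (sum 34, leaving 2 seats).
Remainders in descending order: Highland 0.896, Coastal 0.595, West 0.357, South 0.087, Central 0.066.
Largest remainders: Highland, Coastal receive the extra seats.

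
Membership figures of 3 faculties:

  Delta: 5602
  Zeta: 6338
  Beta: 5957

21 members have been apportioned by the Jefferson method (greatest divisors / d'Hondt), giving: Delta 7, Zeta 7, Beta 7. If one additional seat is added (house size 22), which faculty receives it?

Zeta

Priority for the next seat is population ÷ (current seats + 1).
Priorities: Delta 700.250, Zeta 792.250, Beta 744.625.
Highest priority: Zeta.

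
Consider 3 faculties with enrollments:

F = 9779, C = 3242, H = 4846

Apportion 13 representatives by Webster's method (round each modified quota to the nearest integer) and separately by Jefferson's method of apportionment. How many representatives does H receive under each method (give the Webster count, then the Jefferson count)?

Webster: F 7, C 2, H 4.
Jefferson: F 8, C 2, H 3.
H gets 4 under Webster and 3 under Jefferson.

4 and 3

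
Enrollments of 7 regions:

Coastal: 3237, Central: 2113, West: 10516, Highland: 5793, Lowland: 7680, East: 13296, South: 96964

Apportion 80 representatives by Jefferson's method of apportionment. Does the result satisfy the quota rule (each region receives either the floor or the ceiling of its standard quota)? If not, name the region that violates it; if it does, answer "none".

Standard quotas: Coastal 1.855, Central 1.211, West 6.026, Highland 3.320, Lowland 4.401, East 7.620, South 55.567.
Jefferson allocation: Coastal 1, Central 1, West 6, Highland 3, Lowland 4, East 7, South 58.
South has quota 55.567 (lower 55, upper 56) but receives 58 — outside the quota interval.

South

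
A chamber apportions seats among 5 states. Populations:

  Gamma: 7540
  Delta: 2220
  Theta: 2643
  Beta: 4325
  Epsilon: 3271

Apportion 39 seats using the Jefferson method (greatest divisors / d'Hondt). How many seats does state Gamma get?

Standard divisor 19999/39 ≈ 512.795; standard quotas: Gamma 14.704, Delta 4.329, Theta 5.154, Beta 8.434, Epsilon 6.379.
Rounding down gives 14, 4, 5, 8, 6 = 37 seats, so the divisor must be adjusted.
With modified divisor 476: modified quotas Gamma 15.840, Delta 4.664, Theta 5.553, Beta 9.086, Epsilon 6.872.
Rounding down: Gamma 15, Delta 4, Theta 5, Beta 9, Epsilon 6 (total 39).
Gamma receives 15.

15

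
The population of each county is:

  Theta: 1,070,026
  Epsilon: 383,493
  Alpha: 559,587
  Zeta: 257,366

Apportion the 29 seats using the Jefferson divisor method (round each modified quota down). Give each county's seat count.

Theta 14; Epsilon 5; Alpha 7; Zeta 3

Standard divisor 2270472/29 ≈ 78292.138; standard quotas: Theta 13.667, Epsilon 4.898, Alpha 7.147, Zeta 3.287.
Rounding down gives 13, 4, 7, 3 = 27 seats, so the divisor must be adjusted.
With modified divisor 73900: modified quotas Theta 14.479, Epsilon 5.189, Alpha 7.572, Zeta 3.483.
Rounding down: Theta 14, Epsilon 5, Alpha 7, Zeta 3 (total 29).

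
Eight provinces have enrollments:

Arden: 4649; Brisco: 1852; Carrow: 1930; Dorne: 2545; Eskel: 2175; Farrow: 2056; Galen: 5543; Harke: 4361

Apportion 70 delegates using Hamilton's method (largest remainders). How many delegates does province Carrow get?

Standard divisor: 25111 ÷ 70 ≈ 358.729.
Standard quotas: Arden 12.9597, Brisco 5.1627, Carrow 5.3801, Dorne 7.0945, Eskel 6.0631, Farrow 5.7314, Galen 15.4518, Harke 12.1568.
Lower quotas: Arden 12, Brisco 5, Carrow 5, Dorne 7, Eskel 6, Farrow 5, Galen 15, Harke 12 (sum 67, leaving 3 seats).
Remainders in descending order: Arden 0.9597, Farrow 0.7314, Galen 0.4518, Carrow 0.3801, Brisco 0.1627, Harke 0.1568, Dorne 0.0945, Eskel 0.0631.
Largest remainders: Arden, Farrow, Galen receive the extra seats.
Carrow receives 5.

5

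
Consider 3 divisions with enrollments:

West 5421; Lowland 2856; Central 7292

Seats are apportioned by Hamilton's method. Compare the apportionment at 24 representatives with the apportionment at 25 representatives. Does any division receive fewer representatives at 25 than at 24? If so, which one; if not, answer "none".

At 24 seats: West 8, Lowland 5, Central 11.
At 25 seats: West 9, Lowland 4, Central 12.
Lowland drops from 5 to 4.

Lowland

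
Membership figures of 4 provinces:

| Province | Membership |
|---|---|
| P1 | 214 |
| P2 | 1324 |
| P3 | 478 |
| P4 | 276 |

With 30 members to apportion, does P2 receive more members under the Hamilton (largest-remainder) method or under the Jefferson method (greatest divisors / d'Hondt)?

Hamilton: P1 3, P2 17, P3 6, P4 4.
Jefferson: P1 3, P2 18, P3 6, P4 3.
P2 gets 17 under Hamilton and 18 under Jefferson.

Jefferson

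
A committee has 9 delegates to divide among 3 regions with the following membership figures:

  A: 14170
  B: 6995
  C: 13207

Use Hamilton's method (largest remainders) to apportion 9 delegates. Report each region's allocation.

A: 4, B: 2, C: 3

Standard divisor: 34372 ÷ 9 ≈ 3819.111.
Standard quotas: A 3.7103, B 1.8316, C 3.4581.
Lower quotas: A 3, B 1, C 3 (sum 7, leaving 2 seats).
Remainders in descending order: B 0.8316, A 0.7103, C 0.4581.
The surplus seats go to B, A.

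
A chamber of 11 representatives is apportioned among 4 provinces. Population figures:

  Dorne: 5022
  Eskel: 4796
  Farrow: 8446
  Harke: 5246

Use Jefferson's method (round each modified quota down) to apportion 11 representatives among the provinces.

Standard divisor 23510/11 ≈ 2137.273; standard quotas: Dorne 2.350, Eskel 2.244, Farrow 3.952, Harke 2.455.
Rounding down gives 2, 2, 3, 2 = 9 seats, so the divisor must be adjusted.
With modified divisor 1700: modified quotas Dorne 2.954, Eskel 2.821, Farrow 4.968, Harke 3.086.
Rounding down: Dorne 2, Eskel 2, Farrow 4, Harke 3 (total 11).

Dorne 2; Eskel 2; Farrow 4; Harke 3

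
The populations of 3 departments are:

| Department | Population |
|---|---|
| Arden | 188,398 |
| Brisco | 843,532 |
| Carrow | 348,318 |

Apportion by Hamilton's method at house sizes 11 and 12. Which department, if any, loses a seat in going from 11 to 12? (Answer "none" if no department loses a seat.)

none

At 11 seats: Arden 1, Brisco 7, Carrow 3.
At 12 seats: Arden 2, Brisco 7, Carrow 3.
No department's allocation decreased.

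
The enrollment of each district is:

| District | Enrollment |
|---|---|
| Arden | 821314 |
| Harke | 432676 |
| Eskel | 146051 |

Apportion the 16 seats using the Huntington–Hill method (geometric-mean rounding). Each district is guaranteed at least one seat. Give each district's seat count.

Arden 9, Harke 5, Eskel 2

With divisor 91662: modified quotas Arden 8.960, Harke 4.720, Eskel 1.593.
Geometric-mean thresholds: Arden √(8·9)=8.485, Harke √(4·5)=4.472, Eskel √(1·2)=1.414.
Each quota rounded against its threshold gives Arden 9, Harke 5, Eskel 2 (total 16).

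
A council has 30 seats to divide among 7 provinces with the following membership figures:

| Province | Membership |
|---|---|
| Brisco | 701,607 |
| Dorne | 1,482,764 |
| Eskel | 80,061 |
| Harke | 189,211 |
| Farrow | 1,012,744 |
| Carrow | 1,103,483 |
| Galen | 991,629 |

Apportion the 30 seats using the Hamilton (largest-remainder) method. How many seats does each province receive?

Brisco: 4, Dorne: 8, Eskel: 0, Harke: 1, Farrow: 6, Carrow: 6, Galen: 5

Standard divisor: 5561499 ÷ 30 ≈ 185383.3.
Standard quotas: Brisco 3.7846, Dorne 7.9984, Eskel 0.4319, Harke 1.0206, Farrow 5.4630, Carrow 5.9524, Galen 5.3491.
Lower quotas: Brisco 3, Dorne 7, Eskel 0, Harke 1, Farrow 5, Carrow 5, Galen 5 (sum 26, leaving 4 seats).
Remainders in descending order: Dorne 0.9984, Carrow 0.9524, Brisco 0.7846, Farrow 0.4630, Eskel 0.4319, Galen 0.3491, Harke 0.0206.
The surplus seats go to Dorne, Carrow, Brisco, Farrow.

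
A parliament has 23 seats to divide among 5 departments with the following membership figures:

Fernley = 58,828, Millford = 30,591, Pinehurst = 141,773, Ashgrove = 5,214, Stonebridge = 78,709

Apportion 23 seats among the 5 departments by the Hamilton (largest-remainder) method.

Standard divisor: 315115 ÷ 23 ≈ 13700.652.
Standard quotas: Fernley 4.2938, Millford 2.2328, Pinehurst 10.3479, Ashgrove 0.3806, Stonebridge 5.7449.
Lower quotas: Fernley 4, Millford 2, Pinehurst 10, Ashgrove 0, Stonebridge 5 (sum 21, leaving 2 seats).
Remainders in descending order: Stonebridge 0.7449, Ashgrove 0.3806, Pinehurst 0.3479, Fernley 0.2938, Millford 0.2328.
Largest remainders: Stonebridge, Ashgrove receive the extra seats.

Fernley 4; Millford 2; Pinehurst 10; Ashgrove 1; Stonebridge 6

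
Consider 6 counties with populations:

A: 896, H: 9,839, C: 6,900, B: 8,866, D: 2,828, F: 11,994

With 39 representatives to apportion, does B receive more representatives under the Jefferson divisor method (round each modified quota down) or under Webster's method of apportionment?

Jefferson

Jefferson: A 0, H 9, C 7, B 9, D 2, F 12.
Webster: A 1, H 9, C 7, B 8, D 3, F 11.
B gets 9 under Jefferson and 8 under Webster.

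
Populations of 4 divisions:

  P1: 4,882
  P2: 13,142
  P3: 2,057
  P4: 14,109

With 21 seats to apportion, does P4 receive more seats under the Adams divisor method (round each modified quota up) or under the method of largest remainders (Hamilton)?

Adams: P1 3, P2 8, P3 2, P4 8.
Hamilton: P1 3, P2 8, P3 1, P4 9.
P4 gets 8 under Adams and 9 under Hamilton.

Hamilton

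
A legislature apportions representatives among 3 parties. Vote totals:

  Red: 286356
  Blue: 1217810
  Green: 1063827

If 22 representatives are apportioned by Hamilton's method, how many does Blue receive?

10

Total 2567993; standard divisor 2567993/22 ≈ 116726.955.
Standard quotas: Red 2.4532, Blue 10.4330, Green 9.1138.
Lower quotas: Red 2, Blue 10, Green 9 (sum 21, leaving 1 seat).
Remainders in descending order: Red 0.4532, Blue 0.4330, Green 0.1138.
The surplus seat goes to Red.
Blue receives 10.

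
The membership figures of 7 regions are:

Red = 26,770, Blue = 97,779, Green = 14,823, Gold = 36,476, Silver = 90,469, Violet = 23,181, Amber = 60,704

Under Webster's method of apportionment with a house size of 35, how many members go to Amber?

Standard divisor 350202/35 ≈ 10005.771; standard quotas: Red 2.675, Blue 9.772, Green 1.481, Gold 3.645, Silver 9.042, Violet 2.317, Amber 6.067.
Rounding to the nearest integer gives Red 3, Blue 10, Green 1, Gold 4, Silver 9, Violet 2, Amber 6 — total 35, matching the house size, so no adjustment is needed.
Amber receives 6.

6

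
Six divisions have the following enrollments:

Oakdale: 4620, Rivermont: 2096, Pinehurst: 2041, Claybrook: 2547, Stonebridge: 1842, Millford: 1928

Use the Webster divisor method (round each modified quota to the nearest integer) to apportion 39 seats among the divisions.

Standard divisor 15074/39 ≈ 386.513; standard quotas: Oakdale 11.953, Rivermont 5.423, Pinehurst 5.281, Claybrook 6.590, Stonebridge 4.766, Millford 4.988.
Rounding to the nearest integer gives Oakdale 12, Rivermont 5, Pinehurst 5, Claybrook 7, Stonebridge 5, Millford 5 — total 39, matching the house size, so no adjustment is needed.

Oakdale: 12, Rivermont: 5, Pinehurst: 5, Claybrook: 7, Stonebridge: 5, Millford: 5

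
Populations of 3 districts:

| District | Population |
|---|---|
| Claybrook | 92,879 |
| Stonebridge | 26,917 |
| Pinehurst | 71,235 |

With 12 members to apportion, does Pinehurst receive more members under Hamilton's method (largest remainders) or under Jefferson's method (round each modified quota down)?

Hamilton: Claybrook 6, Stonebridge 2, Pinehurst 4.
Jefferson: Claybrook 6, Stonebridge 1, Pinehurst 5.
Pinehurst gets 4 under Hamilton and 5 under Jefferson.

Jefferson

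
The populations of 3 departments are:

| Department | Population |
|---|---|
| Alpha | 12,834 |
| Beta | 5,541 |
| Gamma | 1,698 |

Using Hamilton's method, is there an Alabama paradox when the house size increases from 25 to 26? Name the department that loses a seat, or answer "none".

At 25 seats: Alpha 16, Beta 7, Gamma 2.
At 26 seats: Alpha 17, Beta 7, Gamma 2.
No department's allocation decreased.

none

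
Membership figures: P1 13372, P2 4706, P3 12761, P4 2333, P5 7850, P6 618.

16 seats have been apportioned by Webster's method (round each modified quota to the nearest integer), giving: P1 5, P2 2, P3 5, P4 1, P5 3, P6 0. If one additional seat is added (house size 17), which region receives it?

Priority for the next seat is population ÷ (current seats + 0.5).
Priorities: P1 2431.273, P2 1882.400, P3 2320.182, P4 1555.333, P5 2242.857, P6 1236.000.
Highest priority: P1.

P1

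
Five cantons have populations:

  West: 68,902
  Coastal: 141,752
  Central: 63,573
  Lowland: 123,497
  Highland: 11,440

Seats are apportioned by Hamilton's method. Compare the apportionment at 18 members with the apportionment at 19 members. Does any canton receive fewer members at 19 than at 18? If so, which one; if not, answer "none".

At 18 seats: West 3, Coastal 6, Central 3, Lowland 5, Highland 1.
At 19 seats: West 3, Coastal 7, Central 3, Lowland 6, Highland 0.
Highland drops from 1 to 0.

Highland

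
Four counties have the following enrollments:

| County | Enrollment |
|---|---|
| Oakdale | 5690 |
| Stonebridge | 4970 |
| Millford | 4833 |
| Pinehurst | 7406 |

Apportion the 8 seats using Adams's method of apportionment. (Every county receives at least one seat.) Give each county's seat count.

Oakdale: 2, Stonebridge: 2, Millford: 2, Pinehurst: 2

Standard divisor 22899/8 ≈ 2862.375; standard quotas: Oakdale 1.988, Stonebridge 1.736, Millford 1.688, Pinehurst 2.587.
Rounding up gives 2, 2, 2, 3 = 9 seats, so the divisor must be adjusted.
With modified divisor 4300: modified quotas Oakdale 1.323, Stonebridge 1.156, Millford 1.124, Pinehurst 1.722.
Rounding up: Oakdale 2, Stonebridge 2, Millford 2, Pinehurst 2 (total 8).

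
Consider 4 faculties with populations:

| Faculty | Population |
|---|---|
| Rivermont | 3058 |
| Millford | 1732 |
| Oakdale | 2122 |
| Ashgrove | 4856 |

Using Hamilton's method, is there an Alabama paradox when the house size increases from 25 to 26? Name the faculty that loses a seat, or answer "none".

Oakdale

At 25 seats: Rivermont 6, Millford 4, Oakdale 5, Ashgrove 10.
At 26 seats: Rivermont 7, Millford 4, Oakdale 4, Ashgrove 11.
Oakdale drops from 5 to 4.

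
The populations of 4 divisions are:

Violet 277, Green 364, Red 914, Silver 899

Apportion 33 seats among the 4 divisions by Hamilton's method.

Standard divisor: 2454 ÷ 33 ≈ 74.364.
Standard quotas: Violet 3.725, Green 4.895, Red 12.291, Silver 12.089.
Lower quotas: Violet 3, Green 4, Red 12, Silver 12 (sum 31, leaving 2 seats).
Remainders in descending order: Green 0.895, Violet 0.725, Red 0.291, Silver 0.089.
The surplus seats go to Green, Violet.

Violet: 4; Green: 5; Red: 12; Silver: 12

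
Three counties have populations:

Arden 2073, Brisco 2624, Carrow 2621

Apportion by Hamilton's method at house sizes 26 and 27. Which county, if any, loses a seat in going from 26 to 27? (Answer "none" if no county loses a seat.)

Arden

At 26 seats: Arden 8, Brisco 9, Carrow 9.
At 27 seats: Arden 7, Brisco 10, Carrow 10.
Arden drops from 8 to 7.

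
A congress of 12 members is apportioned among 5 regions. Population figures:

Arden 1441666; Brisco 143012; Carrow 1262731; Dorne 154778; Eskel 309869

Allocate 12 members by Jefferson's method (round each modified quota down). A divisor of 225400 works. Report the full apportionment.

With modified divisor 225400: modified quotas Arden 6.396, Brisco 0.634, Carrow 5.602, Dorne 0.687, Eskel 1.375.
Rounding down: Arden 6, Brisco 0, Carrow 5, Dorne 0, Eskel 1 (total 12).

Arden=6, Brisco=0, Carrow=5, Dorne=0, Eskel=1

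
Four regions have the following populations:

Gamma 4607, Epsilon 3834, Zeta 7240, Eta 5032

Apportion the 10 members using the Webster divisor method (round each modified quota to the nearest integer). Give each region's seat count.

Gamma: 2; Epsilon: 2; Zeta: 4; Eta: 2

Standard divisor 20713/10 ≈ 2071.3; standard quotas: Gamma 2.224, Epsilon 1.851, Zeta 3.495, Eta 2.429.
Rounding to the nearest integer gives 2, 2, 3, 2 = 9 seats, so the divisor must be adjusted.
With modified divisor 2040: modified quotas Gamma 2.258, Epsilon 1.879, Zeta 3.549, Eta 2.467.
Rounding to the nearest integer: Gamma 2, Epsilon 2, Zeta 4, Eta 2 (total 10).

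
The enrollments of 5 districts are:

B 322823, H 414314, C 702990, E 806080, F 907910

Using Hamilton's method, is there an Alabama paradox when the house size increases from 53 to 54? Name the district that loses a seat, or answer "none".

none

At 53 seats: B 5, H 7, C 12, E 14, F 15.
At 54 seats: B 5, H 7, C 12, E 14, F 16.
No district's allocation decreased.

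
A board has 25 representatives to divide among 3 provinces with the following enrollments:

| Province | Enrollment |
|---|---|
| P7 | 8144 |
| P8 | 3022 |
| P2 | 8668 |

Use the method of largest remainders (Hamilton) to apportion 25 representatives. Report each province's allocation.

The standard divisor is 19834/25 ≈ 793.36.
Standard quotas: P7 10.2652, P8 3.8091, P2 10.9257.
Lower quotas: P7 10, P8 3, P2 10 (sum 23, leaving 2 seats).
Remainders in descending order: P2 0.9257, P8 0.8091, P7 0.2652.
The surplus seats go to P2, P8.

P7 10; P8 4; P2 11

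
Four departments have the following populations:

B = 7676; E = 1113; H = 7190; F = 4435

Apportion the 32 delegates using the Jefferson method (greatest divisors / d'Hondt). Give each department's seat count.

B 12, E 1, H 12, F 7

Standard divisor 20414/32 ≈ 637.938; standard quotas: B 12.033, E 1.745, H 11.271, F 6.952.
Rounding down gives 12, 1, 11, 6 = 30 seats, so the divisor must be adjusted.
With modified divisor 595: modified quotas B 12.901, E 1.871, H 12.084, F 7.454.
Rounding down: B 12, E 1, H 12, F 7 (total 32).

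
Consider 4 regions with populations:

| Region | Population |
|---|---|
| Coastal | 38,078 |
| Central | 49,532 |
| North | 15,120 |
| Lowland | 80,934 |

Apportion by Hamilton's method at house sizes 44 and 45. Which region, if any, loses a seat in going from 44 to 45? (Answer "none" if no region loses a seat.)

none

At 44 seats: Coastal 9, Central 12, North 4, Lowland 19.
At 45 seats: Coastal 9, Central 12, North 4, Lowland 20.
No region's allocation decreased.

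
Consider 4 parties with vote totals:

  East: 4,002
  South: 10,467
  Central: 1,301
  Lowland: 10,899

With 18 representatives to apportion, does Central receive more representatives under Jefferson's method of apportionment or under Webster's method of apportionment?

Webster

Jefferson: East 3, South 7, Central 0, Lowland 8.
Webster: East 3, South 7, Central 1, Lowland 7.
Central gets 0 under Jefferson and 1 under Webster.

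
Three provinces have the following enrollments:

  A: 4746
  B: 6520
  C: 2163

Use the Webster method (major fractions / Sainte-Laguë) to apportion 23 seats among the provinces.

A: 8, B: 11, C: 4

Standard divisor 13429/23 ≈ 583.87; standard quotas: A 8.129, B 11.167, C 3.705.
Rounding to the nearest integer gives A 8, B 11, C 4 — total 23, matching the house size, so no adjustment is needed.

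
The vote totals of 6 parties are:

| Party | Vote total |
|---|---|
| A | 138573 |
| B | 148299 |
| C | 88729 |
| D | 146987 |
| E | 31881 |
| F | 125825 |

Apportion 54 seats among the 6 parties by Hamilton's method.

The standard divisor is 680294/54 ≈ 12598.037.
Standard quotas: A 10.9996, B 11.7716, C 7.0431, D 11.6675, E 2.5306, F 9.9877.
Lower quotas: A 10, B 11, C 7, D 11, E 2, F 9 (sum 50, leaving 4 seats).
Remainders in descending order: A 0.9996, F 0.9877, B 0.7716, D 0.6675, E 0.5306, C 0.0431.
Largest remainders: A, F, B, D receive the extra seats.

A: 11, B: 12, C: 7, D: 12, E: 2, F: 10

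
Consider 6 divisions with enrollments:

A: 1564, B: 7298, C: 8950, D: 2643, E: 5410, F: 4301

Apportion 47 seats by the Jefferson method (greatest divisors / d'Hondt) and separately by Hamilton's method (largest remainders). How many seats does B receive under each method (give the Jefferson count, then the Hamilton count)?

Jefferson: A 2, B 12, C 14, D 4, E 8, F 7.
Hamilton: A 3, B 11, C 14, D 4, E 8, F 7.
B gets 12 under Jefferson and 11 under Hamilton.

12 and 11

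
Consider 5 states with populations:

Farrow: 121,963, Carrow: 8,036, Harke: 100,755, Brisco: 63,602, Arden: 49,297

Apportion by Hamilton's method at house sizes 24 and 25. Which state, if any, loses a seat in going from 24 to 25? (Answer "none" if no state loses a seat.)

At 24 seats: Farrow 9, Carrow 1, Harke 7, Brisco 4, Arden 3.
At 25 seats: Farrow 9, Carrow 0, Harke 7, Brisco 5, Arden 4.
Carrow drops from 1 to 0.

Carrow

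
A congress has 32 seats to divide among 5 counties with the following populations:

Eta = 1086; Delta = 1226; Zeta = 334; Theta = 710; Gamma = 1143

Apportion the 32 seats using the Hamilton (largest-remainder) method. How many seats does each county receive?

The standard divisor is 4499/32 ≈ 140.594.
Standard quotas: Eta 7.724, Delta 8.720, Zeta 2.376, Theta 5.050, Gamma 8.130.
Lower quotas: Eta 7, Delta 8, Zeta 2, Theta 5, Gamma 8 (sum 30, leaving 2 seats).
Remainders in descending order: Eta 0.724, Delta 0.720, Zeta 0.376, Gamma 0.130, Theta 0.050.
The surplus seats go to Eta, Delta.

Eta 8; Delta 9; Zeta 2; Theta 5; Gamma 8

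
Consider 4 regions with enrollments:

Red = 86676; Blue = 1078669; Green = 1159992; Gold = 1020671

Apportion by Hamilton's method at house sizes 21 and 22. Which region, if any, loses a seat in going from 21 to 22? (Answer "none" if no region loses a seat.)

At 21 seats: Red 1, Blue 7, Green 7, Gold 6.
At 22 seats: Red 0, Blue 7, Green 8, Gold 7.
Red drops from 1 to 0.

Red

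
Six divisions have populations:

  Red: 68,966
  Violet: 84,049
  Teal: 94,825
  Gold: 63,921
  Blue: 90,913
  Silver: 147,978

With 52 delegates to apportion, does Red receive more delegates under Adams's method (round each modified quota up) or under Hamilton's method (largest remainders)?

Adams: Red 7, Violet 8, Teal 9, Gold 6, Blue 8, Silver 14.
Hamilton: Red 6, Violet 8, Teal 9, Gold 6, Blue 9, Silver 14.
Red gets 7 under Adams and 6 under Hamilton.

Adams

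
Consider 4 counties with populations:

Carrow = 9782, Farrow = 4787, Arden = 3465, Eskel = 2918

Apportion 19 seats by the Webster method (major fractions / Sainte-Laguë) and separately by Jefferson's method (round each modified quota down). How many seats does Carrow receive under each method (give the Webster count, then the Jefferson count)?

Webster: Carrow 9, Farrow 4, Arden 3, Eskel 3.
Jefferson: Carrow 10, Farrow 4, Arden 3, Eskel 2.
Carrow gets 9 under Webster and 10 under Jefferson.

9 and 10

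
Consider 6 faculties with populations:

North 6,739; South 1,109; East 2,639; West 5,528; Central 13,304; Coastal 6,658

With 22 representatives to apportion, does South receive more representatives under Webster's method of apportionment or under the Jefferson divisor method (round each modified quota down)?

Webster: North 4, South 1, East 2, West 3, Central 8, Coastal 4.
Jefferson: North 4, South 0, East 1, West 4, Central 9, Coastal 4.
South gets 1 under Webster and 0 under Jefferson.

Webster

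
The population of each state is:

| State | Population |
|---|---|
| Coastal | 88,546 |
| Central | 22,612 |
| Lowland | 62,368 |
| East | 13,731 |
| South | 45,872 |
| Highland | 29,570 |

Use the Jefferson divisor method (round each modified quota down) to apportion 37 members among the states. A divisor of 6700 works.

With modified divisor 6700: modified quotas Coastal 13.216, Central 3.375, Lowland 9.309, East 2.049, South 6.847, Highland 4.413.
Rounding down: Coastal 13, Central 3, Lowland 9, East 2, South 6, Highland 4 (total 37).

Coastal: 13, Central: 3, Lowland: 9, East: 2, South: 6, Highland: 4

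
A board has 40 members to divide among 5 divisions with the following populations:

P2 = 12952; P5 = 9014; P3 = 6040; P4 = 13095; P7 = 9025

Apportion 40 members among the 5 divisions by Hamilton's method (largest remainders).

The standard divisor is 50126/40 ≈ 1253.15.
Standard quotas: P2 10.3356, P5 7.1931, P3 4.8199, P4 10.4497, P7 7.2019.
Lower quotas: P2 10, P5 7, P3 4, P4 10, P7 7 (sum 38, leaving 2 seats).
Remainders in descending order: P3 0.8199, P4 0.4497, P2 0.3356, P7 0.2019, P5 0.1931.
Largest remainders: P3, P4 receive the extra seats.

P2 10; P5 7; P3 5; P4 11; P7 7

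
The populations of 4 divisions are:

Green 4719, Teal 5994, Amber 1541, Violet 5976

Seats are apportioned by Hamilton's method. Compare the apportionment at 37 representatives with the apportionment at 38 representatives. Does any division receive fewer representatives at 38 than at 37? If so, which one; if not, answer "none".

none

At 37 seats: Green 10, Teal 12, Amber 3, Violet 12.
At 38 seats: Green 10, Teal 13, Amber 3, Violet 12.
No division's allocation decreased.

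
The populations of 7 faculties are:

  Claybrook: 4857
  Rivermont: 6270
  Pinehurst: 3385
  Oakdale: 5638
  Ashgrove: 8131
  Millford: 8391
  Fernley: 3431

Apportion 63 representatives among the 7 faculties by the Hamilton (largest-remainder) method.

The standard divisor is 40103/63 ≈ 636.556.
Standard quotas: Claybrook 7.6301, Rivermont 9.8499, Pinehurst 5.3177, Oakdale 8.8570, Ashgrove 12.7734, Millford 13.1819, Fernley 5.3899.
Lower quotas: Claybrook 7, Rivermont 9, Pinehurst 5, Oakdale 8, Ashgrove 12, Millford 13, Fernley 5 (sum 59, leaving 4 seats).
Remainders in descending order: Oakdale 0.8570, Rivermont 0.8499, Ashgrove 0.7734, Claybrook 0.6301, Fernley 0.3899, Pinehurst 0.3177, Millford 0.1819.
Largest remainders: Oakdale, Rivermont, Ashgrove, Claybrook receive the extra seats.

Claybrook 8, Rivermont 10, Pinehurst 5, Oakdale 9, Ashgrove 13, Millford 13, Fernley 5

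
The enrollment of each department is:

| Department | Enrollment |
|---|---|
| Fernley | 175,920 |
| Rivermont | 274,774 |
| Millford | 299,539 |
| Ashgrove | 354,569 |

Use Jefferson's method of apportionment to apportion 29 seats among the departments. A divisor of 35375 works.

With modified divisor 35375: modified quotas Fernley 4.973, Rivermont 7.767, Millford 8.468, Ashgrove 10.023.
Rounding down: Fernley 4, Rivermont 7, Millford 8, Ashgrove 10 (total 29).

Fernley=4, Rivermont=7, Millford=8, Ashgrove=10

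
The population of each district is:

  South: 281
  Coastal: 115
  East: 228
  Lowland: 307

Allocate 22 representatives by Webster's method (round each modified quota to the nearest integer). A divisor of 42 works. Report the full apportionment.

South 7, Coastal 3, East 5, Lowland 7

With modified divisor 42: modified quotas South 6.690, Coastal 2.738, East 5.429, Lowland 7.310.
Rounding to the nearest integer: South 7, Coastal 3, East 5, Lowland 7 (total 22).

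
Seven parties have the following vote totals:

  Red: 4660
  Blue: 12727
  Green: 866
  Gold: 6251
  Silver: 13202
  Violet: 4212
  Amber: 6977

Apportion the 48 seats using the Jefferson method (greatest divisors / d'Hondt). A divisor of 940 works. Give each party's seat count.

Red: 4, Blue: 13, Green: 0, Gold: 6, Silver: 14, Violet: 4, Amber: 7

With modified divisor 940: modified quotas Red 4.957, Blue 13.539, Green 0.921, Gold 6.650, Silver 14.045, Violet 4.481, Amber 7.422.
Rounding down: Red 4, Blue 13, Green 0, Gold 6, Silver 14, Violet 4, Amber 7 (total 48).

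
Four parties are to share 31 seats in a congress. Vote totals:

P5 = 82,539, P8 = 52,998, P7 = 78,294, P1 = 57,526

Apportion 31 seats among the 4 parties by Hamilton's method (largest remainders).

P5 9, P8 6, P7 9, P1 7

Total 271357; standard divisor 271357/31 ≈ 8753.452.
Standard quotas: P5 9.4293, P8 6.0545, P7 8.9444, P1 6.5718.
Lower quotas: P5 9, P8 6, P7 8, P1 6 (sum 29, leaving 2 seats).
Remainders in descending order: P7 0.9444, P1 0.5718, P5 0.4293, P8 0.0545.
Largest remainders: P7, P1 receive the extra seats.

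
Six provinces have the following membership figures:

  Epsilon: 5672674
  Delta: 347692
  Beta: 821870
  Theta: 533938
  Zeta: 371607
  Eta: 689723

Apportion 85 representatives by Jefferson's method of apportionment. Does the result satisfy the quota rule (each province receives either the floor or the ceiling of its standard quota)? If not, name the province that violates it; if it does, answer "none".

Standard quotas: Epsilon 57.147, Delta 3.503, Beta 8.280, Theta 5.379, Zeta 3.744, Eta 6.948.
Jefferson allocation: Epsilon 59, Delta 3, Beta 8, Theta 5, Zeta 3, Eta 7.
Epsilon has quota 57.147 (lower 57, upper 58) but receives 59 — outside the quota interval.

Epsilon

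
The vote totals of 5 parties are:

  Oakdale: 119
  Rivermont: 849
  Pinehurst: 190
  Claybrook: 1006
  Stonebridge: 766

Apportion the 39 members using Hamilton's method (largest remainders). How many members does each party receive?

Standard divisor: 2930 ÷ 39 ≈ 75.128.
Standard quotas: Oakdale 1.584, Rivermont 11.301, Pinehurst 2.529, Claybrook 13.390, Stonebridge 10.196.
Lower quotas: Oakdale 1, Rivermont 11, Pinehurst 2, Claybrook 13, Stonebridge 10 (sum 37, leaving 2 seats).
Remainders in descending order: Oakdale 0.584, Pinehurst 0.529, Claybrook 0.390, Rivermont 0.301, Stonebridge 0.196.
Largest remainders: Oakdale, Pinehurst receive the extra seats.

Oakdale 2; Rivermont 11; Pinehurst 3; Claybrook 13; Stonebridge 10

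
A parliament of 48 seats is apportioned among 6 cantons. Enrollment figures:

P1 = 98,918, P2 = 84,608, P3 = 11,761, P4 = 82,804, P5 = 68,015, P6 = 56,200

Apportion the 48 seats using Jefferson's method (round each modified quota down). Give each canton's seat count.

P1 12, P2 10, P3 1, P4 10, P5 8, P6 7

Standard divisor 402306/48 ≈ 8381.375; standard quotas: P1 11.802, P2 10.095, P3 1.403, P4 9.880, P5 8.115, P6 6.705.
Rounding down gives 11, 10, 1, 9, 8, 6 = 45 seats, so the divisor must be adjusted.
With modified divisor 7900: modified quotas P1 12.521, P2 10.710, P3 1.489, P4 10.482, P5 8.609, P6 7.114.
Rounding down: P1 12, P2 10, P3 1, P4 10, P5 8, P6 7 (total 48).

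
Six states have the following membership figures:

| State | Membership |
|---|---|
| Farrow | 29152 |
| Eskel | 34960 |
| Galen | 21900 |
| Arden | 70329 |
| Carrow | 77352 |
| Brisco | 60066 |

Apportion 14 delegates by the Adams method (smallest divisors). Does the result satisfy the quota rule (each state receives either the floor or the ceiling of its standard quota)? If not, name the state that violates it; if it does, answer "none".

none

Standard quotas: Farrow 1.389, Eskel 1.666, Galen 1.044, Arden 3.352, Carrow 3.686, Brisco 2.863.
Adams allocation: Farrow 2, Eskel 2, Galen 1, Arden 3, Carrow 3, Brisco 3.
Every allocation lies between the lower and upper quota.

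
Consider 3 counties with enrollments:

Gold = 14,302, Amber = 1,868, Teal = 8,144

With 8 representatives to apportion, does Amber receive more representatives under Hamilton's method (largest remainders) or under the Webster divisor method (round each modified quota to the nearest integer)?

Hamilton: Gold 5, Amber 0, Teal 3.
Webster: Gold 4, Amber 1, Teal 3.
Amber gets 0 under Hamilton and 1 under Webster.

Webster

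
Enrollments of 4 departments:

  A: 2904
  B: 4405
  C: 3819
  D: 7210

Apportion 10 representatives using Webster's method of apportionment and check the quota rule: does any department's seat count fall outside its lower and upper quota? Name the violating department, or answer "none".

Standard quotas: A 1.584, B 2.402, C 2.083, D 3.932.
Webster allocation: A 2, B 2, C 2, D 4.
Every allocation lies between the lower and upper quota.

none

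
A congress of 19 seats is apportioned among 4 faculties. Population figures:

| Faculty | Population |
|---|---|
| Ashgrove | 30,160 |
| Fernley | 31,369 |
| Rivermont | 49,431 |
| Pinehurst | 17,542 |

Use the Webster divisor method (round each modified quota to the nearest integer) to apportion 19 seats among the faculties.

Ashgrove: 4, Fernley: 5, Rivermont: 7, Pinehurst: 3

Standard divisor 128502/19 ≈ 6763.263; standard quotas: Ashgrove 4.459, Fernley 4.638, Rivermont 7.309, Pinehurst 2.594.
Rounding to the nearest integer gives Ashgrove 4, Fernley 5, Rivermont 7, Pinehurst 3 — total 19, matching the house size, so no adjustment is needed.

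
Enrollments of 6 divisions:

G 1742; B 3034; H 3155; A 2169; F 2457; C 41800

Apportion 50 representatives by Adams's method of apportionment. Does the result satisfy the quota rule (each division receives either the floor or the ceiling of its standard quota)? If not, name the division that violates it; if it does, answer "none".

C

Standard quotas: G 1.602, B 2.791, H 2.902, A 1.995, F 2.260, C 38.450.
Adams allocation: G 2, B 3, H 3, A 2, F 3, C 37.
C has quota 38.450 (lower 38, upper 39) but receives 37 — outside the quota interval.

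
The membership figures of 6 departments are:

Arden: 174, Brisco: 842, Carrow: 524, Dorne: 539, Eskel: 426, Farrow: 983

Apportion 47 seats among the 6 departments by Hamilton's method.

The standard divisor is 3488/47 ≈ 74.213.
Standard quotas: Arden 2.345, Brisco 11.346, Carrow 7.061, Dorne 7.263, Eskel 5.740, Farrow 13.246.
Lower quotas: Arden 2, Brisco 11, Carrow 7, Dorne 7, Eskel 5, Farrow 13 (sum 45, leaving 2 seats).
Remainders in descending order: Eskel 0.740, Brisco 0.346, Arden 0.345, Dorne 0.263, Farrow 0.246, Carrow 0.061.
The surplus seats go to Eskel, Brisco.

Arden=2; Brisco=12; Carrow=7; Dorne=7; Eskel=6; Farrow=13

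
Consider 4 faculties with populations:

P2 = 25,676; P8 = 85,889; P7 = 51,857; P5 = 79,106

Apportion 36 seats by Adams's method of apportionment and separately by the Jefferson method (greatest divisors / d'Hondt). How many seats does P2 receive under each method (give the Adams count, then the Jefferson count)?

Adams: P2 4, P8 12, P7 8, P5 12.
Jefferson: P2 3, P8 13, P7 8, P5 12.
P2 gets 4 under Adams and 3 under Jefferson.

4 and 3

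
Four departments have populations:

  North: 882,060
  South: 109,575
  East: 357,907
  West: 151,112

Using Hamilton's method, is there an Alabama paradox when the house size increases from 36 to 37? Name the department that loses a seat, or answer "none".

South

At 36 seats: North 21, South 3, East 8, West 4.
At 37 seats: North 22, South 2, East 9, West 4.
South drops from 3 to 2.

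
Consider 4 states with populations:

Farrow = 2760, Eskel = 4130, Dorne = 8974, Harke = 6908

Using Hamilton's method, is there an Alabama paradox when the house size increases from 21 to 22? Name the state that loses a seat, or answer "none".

Farrow

At 21 seats: Farrow 3, Eskel 4, Dorne 8, Harke 6.
At 22 seats: Farrow 2, Eskel 4, Dorne 9, Harke 7.
Farrow drops from 3 to 2.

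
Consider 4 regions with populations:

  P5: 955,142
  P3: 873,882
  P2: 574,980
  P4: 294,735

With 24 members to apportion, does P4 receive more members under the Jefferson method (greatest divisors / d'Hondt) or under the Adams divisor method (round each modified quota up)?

Jefferson: P5 9, P3 8, P2 5, P4 2.
Adams: P5 8, P3 8, P2 5, P4 3.
P4 gets 2 under Jefferson and 3 under Adams.

Adams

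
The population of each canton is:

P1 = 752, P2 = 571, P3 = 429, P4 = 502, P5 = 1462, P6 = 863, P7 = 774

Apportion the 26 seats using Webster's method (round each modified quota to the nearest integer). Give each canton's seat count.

Standard divisor 5353/26 ≈ 205.885; standard quotas: P1 3.653, P2 2.773, P3 2.084, P4 2.438, P5 7.101, P6 4.192, P7 3.759.
Rounding to the nearest integer gives P1 4, P2 3, P3 2, P4 2, P5 7, P6 4, P7 4 — total 26, matching the house size, so no adjustment is needed.

P1 4, P2 3, P3 2, P4 2, P5 7, P6 4, P7 4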